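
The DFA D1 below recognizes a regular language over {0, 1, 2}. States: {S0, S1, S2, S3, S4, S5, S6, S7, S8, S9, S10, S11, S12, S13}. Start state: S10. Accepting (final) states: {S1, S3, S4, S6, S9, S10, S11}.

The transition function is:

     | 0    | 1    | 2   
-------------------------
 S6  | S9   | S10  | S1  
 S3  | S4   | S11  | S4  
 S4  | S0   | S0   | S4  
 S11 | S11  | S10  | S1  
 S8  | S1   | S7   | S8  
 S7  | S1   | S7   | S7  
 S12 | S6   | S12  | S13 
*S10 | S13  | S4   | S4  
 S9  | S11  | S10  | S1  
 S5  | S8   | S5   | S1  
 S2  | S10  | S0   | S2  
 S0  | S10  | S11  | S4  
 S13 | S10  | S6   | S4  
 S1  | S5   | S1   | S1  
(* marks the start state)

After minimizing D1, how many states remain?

7

Reachable states from the start: {S0,S1,S4,S5,S6,S7,S8,S9,S10,S11,S13}. Unreachable: {S2,S3,S12} — drop them.
Start with accepting vs non-accepting: {S1,S4,S6,S9,S10,S11} | {S0,S5,S7,S8,S13}.
Refine {S1,S4,S6,S9,S10,S11} on symbol 0: members go to different blocks, giving {S1,S4,S10} and {S6,S9,S11}.
Split {S1,S4,S10} by δ(·,1) → {S1,S10} and {S4}.
Split {S1,S10} by δ(·,1) → {S1} and {S10}.
Split {S0,S5,S7,S8,S13} by δ(·,0) → {S0,S13} and {S7,S8} and {S5}.
The partition is now stable with 7 blocks: {S1} | {S0,S13} | {S6,S9,S11} | {S4} | {S10} | {S7,S8} | {S5}.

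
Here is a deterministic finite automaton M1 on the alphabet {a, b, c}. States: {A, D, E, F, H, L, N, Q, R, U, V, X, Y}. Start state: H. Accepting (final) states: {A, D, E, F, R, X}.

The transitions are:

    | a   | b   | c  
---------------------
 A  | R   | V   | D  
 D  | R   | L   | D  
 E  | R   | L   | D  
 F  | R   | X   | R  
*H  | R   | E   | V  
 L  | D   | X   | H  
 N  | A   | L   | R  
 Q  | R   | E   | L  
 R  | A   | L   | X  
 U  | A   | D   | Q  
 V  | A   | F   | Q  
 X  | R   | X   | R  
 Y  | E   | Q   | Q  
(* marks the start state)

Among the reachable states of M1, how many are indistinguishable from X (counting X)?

States {N,U,Y} cannot be reached from the start state, so discard them.
Initial partition by acceptance: {A,D,E,F,R,X} | {H,L,Q,V}.
On input b, block {A,D,E,F,R,X} splits into {A,D,E,R} and {F,X}.
On input c, block {A,D,E,R} splits into {A,D,E} and {R}.
Refine {H,L,Q,V} on symbol a: members go to different blocks, giving {H,Q} and {L,V}.
No further refinement is possible. Final partition (5 blocks): {A,D,E} | {H,Q} | {F,X} | {R} | {L,V}.
State X belongs to the block {F,X}, which has 2 states.

2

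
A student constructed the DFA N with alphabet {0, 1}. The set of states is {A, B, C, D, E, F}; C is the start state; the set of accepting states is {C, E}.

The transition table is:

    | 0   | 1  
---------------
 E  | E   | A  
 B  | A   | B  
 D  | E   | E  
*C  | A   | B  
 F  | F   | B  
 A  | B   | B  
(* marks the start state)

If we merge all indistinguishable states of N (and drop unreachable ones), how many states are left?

2

States {D,E,F} cannot be reached from the start state, so discard them.
Start with accepting vs non-accepting: {C} | {A,B}.
The partition is now stable with 2 blocks: {C} | {A,B}.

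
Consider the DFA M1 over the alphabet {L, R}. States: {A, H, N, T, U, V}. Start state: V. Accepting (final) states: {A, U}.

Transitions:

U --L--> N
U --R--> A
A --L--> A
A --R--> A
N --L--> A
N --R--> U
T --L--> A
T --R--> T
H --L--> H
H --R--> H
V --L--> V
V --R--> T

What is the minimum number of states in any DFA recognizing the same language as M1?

3

First remove the unreachable states {H,N,U}; 3 states remain.
P0 = {A} | {T,V}.
Refine {T,V} on symbol L: members go to different blocks, giving {V} and {T}.
Stable partition: {A} | {V} | {T} — 3 equivalence classes.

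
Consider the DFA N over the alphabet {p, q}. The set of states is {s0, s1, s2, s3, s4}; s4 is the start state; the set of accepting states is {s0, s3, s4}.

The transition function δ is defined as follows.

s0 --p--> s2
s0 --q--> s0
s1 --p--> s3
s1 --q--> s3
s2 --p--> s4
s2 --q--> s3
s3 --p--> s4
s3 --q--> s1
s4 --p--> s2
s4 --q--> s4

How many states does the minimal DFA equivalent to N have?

4

First remove the unreachable states {s0}; 4 states remain.
Initial partition by acceptance: {s3,s4} | {s1,s2}.
Split {s3,s4} by δ(·,p) → {s3} and {s4}.
On input p, block {s1,s2} splits into {s1} and {s2}.
The partition is now stable with 4 blocks: {s3} | {s1} | {s4} | {s2}.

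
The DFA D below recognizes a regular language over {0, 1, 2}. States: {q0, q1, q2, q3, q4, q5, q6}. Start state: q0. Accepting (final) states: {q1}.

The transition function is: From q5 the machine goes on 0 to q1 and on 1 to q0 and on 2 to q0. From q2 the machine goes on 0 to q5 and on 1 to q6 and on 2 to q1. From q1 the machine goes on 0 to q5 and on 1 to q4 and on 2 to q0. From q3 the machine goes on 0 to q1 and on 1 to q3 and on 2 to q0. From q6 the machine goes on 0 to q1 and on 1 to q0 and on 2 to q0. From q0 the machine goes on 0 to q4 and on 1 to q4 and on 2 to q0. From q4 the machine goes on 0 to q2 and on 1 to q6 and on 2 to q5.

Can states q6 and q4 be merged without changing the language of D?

States {q3} cannot be reached from the start state, so discard them.
P0 = {q1} | {q0,q2,q4,q5,q6}.
On input 0, block {q0,q2,q4,q5,q6} splits into {q0,q2,q4} and {q5,q6}.
On input 0, block {q0,q2,q4} splits into {q0,q4} and {q2}.
On input 0, block {q0,q4} splits into {q0} and {q4}.
No further refinement is possible. Final partition (5 blocks): {q1} | {q0} | {q5,q6} | {q2} | {q4}.
q6 and q4 end up in different blocks, so they are distinguishable. For instance, the string '0' is accepted from only q6.

No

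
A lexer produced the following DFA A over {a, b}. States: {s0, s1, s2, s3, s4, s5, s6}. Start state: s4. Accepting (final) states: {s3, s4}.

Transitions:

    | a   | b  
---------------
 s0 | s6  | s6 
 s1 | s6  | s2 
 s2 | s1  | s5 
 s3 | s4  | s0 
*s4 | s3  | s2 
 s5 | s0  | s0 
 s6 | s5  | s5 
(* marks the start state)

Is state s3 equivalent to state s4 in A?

Yes

P0 = {s3,s4} | {s0,s1,s2,s5,s6}.
No further refinement is possible. Final partition (2 blocks): {s3,s4} | {s0,s1,s2,s5,s6}.
s3 and s4 lie in the same block of the stable partition, so they are equivalent — no string distinguishes them.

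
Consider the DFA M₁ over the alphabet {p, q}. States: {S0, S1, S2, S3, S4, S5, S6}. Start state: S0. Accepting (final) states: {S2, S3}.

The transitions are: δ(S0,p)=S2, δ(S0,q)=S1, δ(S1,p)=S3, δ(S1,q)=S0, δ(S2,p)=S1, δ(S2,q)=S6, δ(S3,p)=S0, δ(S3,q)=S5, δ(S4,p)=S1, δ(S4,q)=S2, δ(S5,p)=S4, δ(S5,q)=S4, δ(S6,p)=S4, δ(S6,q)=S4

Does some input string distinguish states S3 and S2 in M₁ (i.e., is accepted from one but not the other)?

Every state is reachable, so we keep all 7.
P0 = {S2,S3} | {S0,S1,S4,S5,S6}.
Refine {S0,S1,S4,S5,S6} on symbol p: members go to different blocks, giving {S4,S5,S6} and {S0,S1}.
On input p, block {S4,S5,S6} splits into {S5,S6} and {S4}.
Stable partition: {S2,S3} | {S5,S6} | {S0,S1} | {S4} — 4 equivalence classes.
S3 and S2 lie in the same block of the stable partition, so they are equivalent — no string distinguishes them.

No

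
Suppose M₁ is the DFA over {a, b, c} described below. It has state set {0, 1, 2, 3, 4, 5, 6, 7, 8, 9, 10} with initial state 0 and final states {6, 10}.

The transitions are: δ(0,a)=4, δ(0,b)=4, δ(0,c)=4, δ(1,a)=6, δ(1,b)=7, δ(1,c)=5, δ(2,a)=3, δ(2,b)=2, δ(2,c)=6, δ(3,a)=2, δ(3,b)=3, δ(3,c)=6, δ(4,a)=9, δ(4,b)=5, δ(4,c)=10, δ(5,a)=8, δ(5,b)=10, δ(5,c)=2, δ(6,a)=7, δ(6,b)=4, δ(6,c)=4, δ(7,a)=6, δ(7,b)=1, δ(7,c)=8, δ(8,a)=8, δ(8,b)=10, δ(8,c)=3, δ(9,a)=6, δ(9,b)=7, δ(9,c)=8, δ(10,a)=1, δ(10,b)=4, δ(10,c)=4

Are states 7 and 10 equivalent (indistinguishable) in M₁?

No

Start with accepting vs non-accepting: {6,10} | {0,1,2,3,4,5,7,8,9}.
Split {0,1,2,3,4,5,7,8,9} by δ(·,a) → {0,2,3,4,5,8} and {1,7,9}.
On input a, block {0,2,3,4,5,8} splits into {0,2,3,5,8} and {4}.
On input a, block {0,2,3,5,8} splits into {2,3,5,8} and {0}.
Refine {2,3,5,8} on symbol b: members go to different blocks, giving {2,3} and {5,8}.
The partition is now stable with 6 blocks: {6,10} | {2,3} | {1,7,9} | {4} | {0} | {5,8}.
7 and 10 end up in different blocks, so they are distinguishable. For instance, the string 'ε' is accepted from only 10.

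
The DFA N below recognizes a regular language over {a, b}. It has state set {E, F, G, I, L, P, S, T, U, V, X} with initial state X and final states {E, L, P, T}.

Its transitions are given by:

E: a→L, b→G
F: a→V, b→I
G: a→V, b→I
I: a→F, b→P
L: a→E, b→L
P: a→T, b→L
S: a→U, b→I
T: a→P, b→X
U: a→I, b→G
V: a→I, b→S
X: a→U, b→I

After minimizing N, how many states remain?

5

All states are reachable from the start state.
Start with accepting vs non-accepting: {E,L,P,T} | {F,G,I,S,U,V,X}.
Split {E,L,P,T} by δ(·,b) → {E,T} and {L,P}.
On input b, block {F,G,I,S,U,V,X} splits into {F,G,S,U,V,X} and {I}.
On input a, block {F,G,S,U,V,X} splits into {F,G,S,X} and {U,V}.
Stable partition: {E,T} | {F,G,S,X} | {L,P} | {I} | {U,V} — 5 equivalence classes.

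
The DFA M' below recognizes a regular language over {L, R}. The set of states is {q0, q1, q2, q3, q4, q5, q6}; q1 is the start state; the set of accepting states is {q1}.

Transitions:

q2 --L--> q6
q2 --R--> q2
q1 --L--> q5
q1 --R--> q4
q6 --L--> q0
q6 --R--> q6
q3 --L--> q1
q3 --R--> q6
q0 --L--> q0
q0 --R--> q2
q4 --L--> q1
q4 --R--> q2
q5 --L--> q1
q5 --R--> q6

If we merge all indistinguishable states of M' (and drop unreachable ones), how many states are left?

3

First remove the unreachable states {q3}; 6 states remain.
P0 = {q1} | {q0,q2,q4,q5,q6}.
On input L, block {q0,q2,q4,q5,q6} splits into {q0,q2,q6} and {q4,q5}.
The partition is now stable with 3 blocks: {q1} | {q0,q2,q6} | {q4,q5}.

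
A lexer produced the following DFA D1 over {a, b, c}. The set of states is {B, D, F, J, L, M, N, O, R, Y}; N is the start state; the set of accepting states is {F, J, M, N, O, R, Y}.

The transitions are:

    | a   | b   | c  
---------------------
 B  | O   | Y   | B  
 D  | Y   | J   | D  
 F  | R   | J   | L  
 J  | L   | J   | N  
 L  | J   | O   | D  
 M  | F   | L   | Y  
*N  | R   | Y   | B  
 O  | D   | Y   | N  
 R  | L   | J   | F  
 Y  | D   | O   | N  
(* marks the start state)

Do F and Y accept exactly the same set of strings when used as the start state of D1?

First remove the unreachable states {M}; 9 states remain.
P0 = {F,J,N,O,R,Y} | {B,D,L}.
Split {F,J,N,O,R,Y} by δ(·,a) → {J,O,R,Y} and {F,N}.
The partition is now stable with 3 blocks: {J,O,R,Y} | {B,D,L} | {F,N}.
F and Y end up in different blocks, so they are distinguishable. For instance, the string 'a' is accepted from only F.

No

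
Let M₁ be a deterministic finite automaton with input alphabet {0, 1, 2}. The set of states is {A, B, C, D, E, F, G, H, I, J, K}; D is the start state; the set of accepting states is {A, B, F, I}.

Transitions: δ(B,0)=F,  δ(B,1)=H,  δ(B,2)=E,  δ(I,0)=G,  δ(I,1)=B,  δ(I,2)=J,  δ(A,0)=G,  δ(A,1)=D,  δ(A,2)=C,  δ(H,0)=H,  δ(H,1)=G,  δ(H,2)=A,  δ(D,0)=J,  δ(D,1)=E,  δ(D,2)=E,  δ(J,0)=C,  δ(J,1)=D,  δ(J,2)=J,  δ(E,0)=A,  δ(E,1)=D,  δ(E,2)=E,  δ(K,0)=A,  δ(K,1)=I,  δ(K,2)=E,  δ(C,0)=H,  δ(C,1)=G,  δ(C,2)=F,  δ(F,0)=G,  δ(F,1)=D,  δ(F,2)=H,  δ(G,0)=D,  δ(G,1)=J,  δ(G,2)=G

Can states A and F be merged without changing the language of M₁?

States {B,I,K} cannot be reached from the start state, so discard them.
Start with accepting vs non-accepting: {A,F} | {C,D,E,G,H,J}.
Refine {C,D,E,G,H,J} on symbol 0: members go to different blocks, giving {C,D,G,H,J} and {E}.
On input 1, block {C,D,G,H,J} splits into {C,G,H,J} and {D}.
On input 0, block {C,G,H,J} splits into {C,H,J} and {G}.
Refine {C,H,J} on symbol 1: members go to different blocks, giving {C,H} and {J}.
The partition is now stable with 6 blocks: {A,F} | {C,H} | {E} | {D} | {G} | {J}.
A and F lie in the same block of the stable partition, so they are equivalent — no string distinguishes them.

Yes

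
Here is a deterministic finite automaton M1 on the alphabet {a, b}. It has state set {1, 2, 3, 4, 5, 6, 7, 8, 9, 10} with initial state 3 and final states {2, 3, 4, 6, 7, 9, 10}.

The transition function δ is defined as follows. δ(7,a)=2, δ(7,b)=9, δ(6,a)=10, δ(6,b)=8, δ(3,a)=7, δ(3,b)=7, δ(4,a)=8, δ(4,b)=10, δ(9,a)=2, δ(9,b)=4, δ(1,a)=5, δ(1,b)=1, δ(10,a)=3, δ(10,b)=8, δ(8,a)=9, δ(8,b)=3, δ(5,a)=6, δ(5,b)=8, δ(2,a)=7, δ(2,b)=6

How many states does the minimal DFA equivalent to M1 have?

8

Reachable states from the start: {2,3,4,6,7,8,9,10}. Unreachable: {1,5} — drop them.
Initial partition by acceptance: {2,3,4,6,7,9,10} | {8}.
On input a, block {2,3,4,6,7,9,10} splits into {2,3,6,7,9,10} and {4}.
On input b, block {2,3,6,7,9,10} splits into {2,3,7} and {6,10} and {9}.
On input b, block {2,3,7} splits into {2} and {3} and {7}.
Refine {6,10} on symbol a: members go to different blocks, giving {6} and {10}.
The partition is now stable with 8 blocks: {2} | {8} | {4} | {6} | {9} | {3} | {7} | {10}.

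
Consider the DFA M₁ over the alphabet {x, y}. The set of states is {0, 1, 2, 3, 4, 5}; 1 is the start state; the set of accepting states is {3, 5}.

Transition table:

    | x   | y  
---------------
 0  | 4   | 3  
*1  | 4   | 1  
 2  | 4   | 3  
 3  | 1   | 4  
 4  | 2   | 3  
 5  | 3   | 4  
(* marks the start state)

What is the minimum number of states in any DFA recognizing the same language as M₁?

First remove the unreachable states {0,5}; 4 states remain.
P0 = {3} | {1,2,4}.
Refine {1,2,4} on symbol y: members go to different blocks, giving {2,4} and {1}.
The partition is now stable with 3 blocks: {3} | {2,4} | {1}.

3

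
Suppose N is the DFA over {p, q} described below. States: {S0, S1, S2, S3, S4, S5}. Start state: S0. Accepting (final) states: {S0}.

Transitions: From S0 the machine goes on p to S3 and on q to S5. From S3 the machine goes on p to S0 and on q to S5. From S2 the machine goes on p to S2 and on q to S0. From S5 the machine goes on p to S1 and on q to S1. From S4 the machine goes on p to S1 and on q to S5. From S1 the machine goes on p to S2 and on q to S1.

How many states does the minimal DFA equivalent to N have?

5

First remove the unreachable states {S4}; 5 states remain.
P0 = {S0} | {S1,S2,S3,S5}.
Split {S1,S2,S3,S5} by δ(·,p) → {S1,S2,S5} and {S3}.
Refine {S1,S2,S5} on symbol q: members go to different blocks, giving {S1,S5} and {S2}.
On input p, block {S1,S5} splits into {S1} and {S5}.
Stable partition: {S0} | {S1} | {S3} | {S2} | {S5} — 5 equivalence classes.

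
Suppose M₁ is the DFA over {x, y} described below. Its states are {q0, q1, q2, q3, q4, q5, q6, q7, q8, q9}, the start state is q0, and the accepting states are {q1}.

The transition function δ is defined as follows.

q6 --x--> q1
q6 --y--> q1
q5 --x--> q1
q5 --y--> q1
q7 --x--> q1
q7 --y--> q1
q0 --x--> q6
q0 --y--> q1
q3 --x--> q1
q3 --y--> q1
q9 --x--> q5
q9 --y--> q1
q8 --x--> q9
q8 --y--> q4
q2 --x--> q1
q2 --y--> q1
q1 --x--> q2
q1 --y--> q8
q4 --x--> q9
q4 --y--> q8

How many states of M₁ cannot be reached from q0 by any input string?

BFS from q0 reaches {q0, q1, q2, q4, q5, q6, q8, q9}; the 2 state(s) q3, q7 are never visited.

2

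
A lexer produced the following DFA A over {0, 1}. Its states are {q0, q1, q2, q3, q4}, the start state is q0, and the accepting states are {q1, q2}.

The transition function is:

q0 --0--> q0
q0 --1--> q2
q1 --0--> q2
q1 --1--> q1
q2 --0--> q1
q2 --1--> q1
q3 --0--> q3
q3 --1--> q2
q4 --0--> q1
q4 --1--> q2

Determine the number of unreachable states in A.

2

Starting at q0 and following transitions, the reachable set is {q0, q1, q2}. That leaves q3, q4 unreachable — 2 in total.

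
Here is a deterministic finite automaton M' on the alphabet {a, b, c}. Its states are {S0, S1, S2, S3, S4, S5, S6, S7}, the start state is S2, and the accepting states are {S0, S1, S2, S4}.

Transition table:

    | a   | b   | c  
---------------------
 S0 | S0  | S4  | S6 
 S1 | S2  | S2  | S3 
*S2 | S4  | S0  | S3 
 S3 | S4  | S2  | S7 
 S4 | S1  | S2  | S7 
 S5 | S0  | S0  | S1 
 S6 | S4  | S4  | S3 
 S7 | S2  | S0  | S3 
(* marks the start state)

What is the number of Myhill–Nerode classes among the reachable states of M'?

2

First remove the unreachable states {S5}; 7 states remain.
Start with accepting vs non-accepting: {S0,S1,S2,S4} | {S3,S6,S7}.
No further refinement is possible. Final partition (2 blocks): {S0,S1,S2,S4} | {S3,S6,S7}.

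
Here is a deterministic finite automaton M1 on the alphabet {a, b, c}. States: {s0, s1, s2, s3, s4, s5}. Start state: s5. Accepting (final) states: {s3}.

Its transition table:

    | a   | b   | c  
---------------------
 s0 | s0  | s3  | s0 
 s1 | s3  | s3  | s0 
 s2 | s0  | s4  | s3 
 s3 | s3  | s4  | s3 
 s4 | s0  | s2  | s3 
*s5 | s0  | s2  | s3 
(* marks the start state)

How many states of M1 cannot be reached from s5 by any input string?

1

Starting at s5 and following transitions, the reachable set is {s0, s2, s3, s4, s5}. That leaves s1 unreachable — 1 in total.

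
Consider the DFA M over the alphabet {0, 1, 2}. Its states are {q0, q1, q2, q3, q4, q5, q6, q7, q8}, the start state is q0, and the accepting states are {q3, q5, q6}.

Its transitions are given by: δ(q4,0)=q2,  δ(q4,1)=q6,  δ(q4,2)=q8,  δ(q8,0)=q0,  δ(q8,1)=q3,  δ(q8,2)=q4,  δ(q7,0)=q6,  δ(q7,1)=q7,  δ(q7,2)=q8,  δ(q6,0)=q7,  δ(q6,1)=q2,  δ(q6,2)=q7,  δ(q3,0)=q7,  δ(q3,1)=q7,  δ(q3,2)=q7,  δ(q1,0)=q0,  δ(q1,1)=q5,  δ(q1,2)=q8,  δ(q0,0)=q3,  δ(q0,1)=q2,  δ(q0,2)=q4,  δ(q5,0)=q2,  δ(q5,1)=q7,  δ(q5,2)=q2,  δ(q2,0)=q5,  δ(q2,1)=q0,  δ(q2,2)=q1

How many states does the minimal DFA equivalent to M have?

3

Initial partition by acceptance: {q3,q5,q6} | {q0,q1,q2,q4,q7,q8}.
Refine {q0,q1,q2,q4,q7,q8} on symbol 0: members go to different blocks, giving {q0,q2,q7} and {q1,q4,q8}.
No further refinement is possible. Final partition (3 blocks): {q3,q5,q6} | {q0,q2,q7} | {q1,q4,q8}.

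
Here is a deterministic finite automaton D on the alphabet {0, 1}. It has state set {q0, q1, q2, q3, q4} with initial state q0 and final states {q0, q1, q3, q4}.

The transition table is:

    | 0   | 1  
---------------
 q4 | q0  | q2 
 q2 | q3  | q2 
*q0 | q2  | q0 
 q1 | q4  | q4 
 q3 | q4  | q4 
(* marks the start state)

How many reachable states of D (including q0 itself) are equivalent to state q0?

States {q1} cannot be reached from the start state, so discard them.
Initial partition by acceptance: {q0,q3,q4} | {q2}.
Refine {q0,q3,q4} on symbol 0: members go to different blocks, giving {q3,q4} and {q0}.
Refine {q3,q4} on symbol 0: members go to different blocks, giving {q3} and {q4}.
The partition is now stable with 4 blocks: {q3} | {q2} | {q0} | {q4}.
The equivalence class containing q0 is {q0}, of size 1.

1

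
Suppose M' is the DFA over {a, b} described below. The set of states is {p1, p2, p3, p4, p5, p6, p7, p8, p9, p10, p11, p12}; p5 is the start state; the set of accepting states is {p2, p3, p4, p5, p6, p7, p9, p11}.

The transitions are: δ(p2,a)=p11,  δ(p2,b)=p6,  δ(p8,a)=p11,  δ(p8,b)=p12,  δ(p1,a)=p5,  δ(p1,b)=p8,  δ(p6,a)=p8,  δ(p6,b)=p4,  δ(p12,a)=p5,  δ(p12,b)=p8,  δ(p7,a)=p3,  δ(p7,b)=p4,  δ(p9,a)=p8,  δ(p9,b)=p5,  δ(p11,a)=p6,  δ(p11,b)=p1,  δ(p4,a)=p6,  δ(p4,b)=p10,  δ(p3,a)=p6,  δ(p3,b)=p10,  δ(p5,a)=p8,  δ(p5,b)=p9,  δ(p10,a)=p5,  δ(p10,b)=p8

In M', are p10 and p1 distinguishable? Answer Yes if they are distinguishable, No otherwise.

First remove the unreachable states {p2,p3,p7}; 9 states remain.
P0 = {p4,p5,p6,p9,p11} | {p1,p8,p10,p12}.
On input a, block {p4,p5,p6,p9,p11} splits into {p5,p6,p9} and {p4,p11}.
On input b, block {p5,p6,p9} splits into {p5,p9} and {p6}.
On input a, block {p1,p8,p10,p12} splits into {p1,p10,p12} and {p8}.
Stable partition: {p5,p9} | {p1,p10,p12} | {p4,p11} | {p6} | {p8} — 5 equivalence classes.
p10 and p1 lie in the same block of the stable partition, so they are equivalent — no string distinguishes them.

No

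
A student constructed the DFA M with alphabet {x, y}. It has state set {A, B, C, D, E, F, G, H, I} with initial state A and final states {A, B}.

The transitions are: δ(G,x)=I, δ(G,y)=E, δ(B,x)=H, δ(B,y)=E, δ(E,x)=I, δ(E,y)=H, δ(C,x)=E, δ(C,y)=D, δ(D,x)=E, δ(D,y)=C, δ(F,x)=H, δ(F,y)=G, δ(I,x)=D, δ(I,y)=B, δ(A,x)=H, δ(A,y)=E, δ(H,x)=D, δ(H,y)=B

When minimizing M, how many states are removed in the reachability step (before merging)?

2

No path from A leads to F, G; the other 7 states are all reachable.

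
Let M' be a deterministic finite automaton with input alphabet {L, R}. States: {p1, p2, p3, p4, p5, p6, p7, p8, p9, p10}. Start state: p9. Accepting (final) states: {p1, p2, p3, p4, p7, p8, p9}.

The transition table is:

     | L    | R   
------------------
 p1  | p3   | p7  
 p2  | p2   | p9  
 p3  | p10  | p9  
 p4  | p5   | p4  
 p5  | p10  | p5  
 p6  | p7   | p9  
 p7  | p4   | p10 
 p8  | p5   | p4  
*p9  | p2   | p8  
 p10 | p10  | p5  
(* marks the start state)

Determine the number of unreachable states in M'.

BFS from p9 reaches {p2, p4, p5, p8, p9, p10}; the 4 state(s) p1, p3, p6, p7 are never visited.

4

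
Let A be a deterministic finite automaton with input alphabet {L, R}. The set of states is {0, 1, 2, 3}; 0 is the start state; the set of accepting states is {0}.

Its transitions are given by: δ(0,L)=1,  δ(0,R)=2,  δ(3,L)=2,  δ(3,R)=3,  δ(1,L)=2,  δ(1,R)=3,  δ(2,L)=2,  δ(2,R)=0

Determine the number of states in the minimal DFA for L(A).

3

Initial partition by acceptance: {0} | {1,2,3}.
On input R, block {1,2,3} splits into {1,3} and {2}.
The partition is now stable with 3 blocks: {0} | {1,3} | {2}.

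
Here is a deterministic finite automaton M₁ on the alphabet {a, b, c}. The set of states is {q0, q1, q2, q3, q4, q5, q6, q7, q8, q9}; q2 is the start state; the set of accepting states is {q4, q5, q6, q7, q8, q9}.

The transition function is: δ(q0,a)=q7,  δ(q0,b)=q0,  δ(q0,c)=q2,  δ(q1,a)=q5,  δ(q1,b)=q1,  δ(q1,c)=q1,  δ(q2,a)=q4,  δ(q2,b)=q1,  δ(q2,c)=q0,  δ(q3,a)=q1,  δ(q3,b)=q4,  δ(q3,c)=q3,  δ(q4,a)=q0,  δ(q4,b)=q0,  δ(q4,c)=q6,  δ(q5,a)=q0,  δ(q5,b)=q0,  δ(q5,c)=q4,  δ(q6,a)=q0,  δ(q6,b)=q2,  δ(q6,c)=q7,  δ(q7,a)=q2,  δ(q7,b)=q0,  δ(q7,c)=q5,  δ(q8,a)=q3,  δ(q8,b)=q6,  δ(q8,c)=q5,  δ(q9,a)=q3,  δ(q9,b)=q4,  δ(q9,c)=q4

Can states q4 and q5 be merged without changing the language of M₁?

Reachable states from the start: {q0,q1,q2,q4,q5,q6,q7}. Unreachable: {q3,q8,q9} — drop them.
Initial partition by acceptance: {q4,q5,q6,q7} | {q0,q1,q2}.
The partition is now stable with 2 blocks: {q4,q5,q6,q7} | {q0,q1,q2}.
q4 and q5 lie in the same block of the stable partition, so they are equivalent — no string distinguishes them.

Yes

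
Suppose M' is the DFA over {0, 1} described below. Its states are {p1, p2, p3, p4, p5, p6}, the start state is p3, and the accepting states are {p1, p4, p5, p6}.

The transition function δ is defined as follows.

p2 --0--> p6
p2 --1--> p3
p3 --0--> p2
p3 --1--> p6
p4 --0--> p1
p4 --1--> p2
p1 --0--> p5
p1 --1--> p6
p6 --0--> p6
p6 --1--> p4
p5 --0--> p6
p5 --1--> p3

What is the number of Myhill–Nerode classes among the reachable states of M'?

Start with accepting vs non-accepting: {p1,p4,p5,p6} | {p2,p3}.
Split {p1,p4,p5,p6} by δ(·,1) → {p1,p6} and {p4,p5}.
Refine {p1,p6} on symbol 0: members go to different blocks, giving {p1} and {p6}.
On input 0, block {p2,p3} splits into {p2} and {p3}.
Refine {p4,p5} on symbol 0: members go to different blocks, giving {p4} and {p5}.
Stable partition: {p1} | {p2} | {p4} | {p6} | {p3} | {p5} — 6 equivalence classes.

6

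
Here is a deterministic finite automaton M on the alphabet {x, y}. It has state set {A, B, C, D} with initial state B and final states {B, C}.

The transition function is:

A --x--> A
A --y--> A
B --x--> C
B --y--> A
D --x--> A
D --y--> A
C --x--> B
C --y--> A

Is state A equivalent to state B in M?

Reachable states from the start: {A,B,C}. Unreachable: {D} — drop them.
P0 = {B,C} | {A}.
No further refinement is possible. Final partition (2 blocks): {B,C} | {A}.
A and B end up in different blocks, so they are distinguishable. For instance, the string 'ε' is accepted from only B.

No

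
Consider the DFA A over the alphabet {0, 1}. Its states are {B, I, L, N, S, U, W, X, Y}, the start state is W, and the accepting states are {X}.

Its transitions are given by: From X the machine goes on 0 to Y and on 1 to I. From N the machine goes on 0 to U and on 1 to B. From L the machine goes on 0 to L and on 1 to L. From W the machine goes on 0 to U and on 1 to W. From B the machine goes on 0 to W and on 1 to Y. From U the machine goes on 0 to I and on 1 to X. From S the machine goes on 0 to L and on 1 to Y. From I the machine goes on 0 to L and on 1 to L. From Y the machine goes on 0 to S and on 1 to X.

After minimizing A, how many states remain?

6

States {B,N} cannot be reached from the start state, so discard them.
Start with accepting vs non-accepting: {X} | {I,L,S,U,W,Y}.
Split {I,L,S,U,W,Y} by δ(·,1) → {I,L,S,W} and {U,Y}.
Refine {I,L,S,W} on symbol 0: members go to different blocks, giving {I,L,S} and {W}.
Refine {I,L,S} on symbol 1: members go to different blocks, giving {I,L} and {S}.
Split {U,Y} by δ(·,0) → {U} and {Y}.
Stable partition: {X} | {I,L} | {U} | {W} | {S} | {Y} — 6 equivalence classes.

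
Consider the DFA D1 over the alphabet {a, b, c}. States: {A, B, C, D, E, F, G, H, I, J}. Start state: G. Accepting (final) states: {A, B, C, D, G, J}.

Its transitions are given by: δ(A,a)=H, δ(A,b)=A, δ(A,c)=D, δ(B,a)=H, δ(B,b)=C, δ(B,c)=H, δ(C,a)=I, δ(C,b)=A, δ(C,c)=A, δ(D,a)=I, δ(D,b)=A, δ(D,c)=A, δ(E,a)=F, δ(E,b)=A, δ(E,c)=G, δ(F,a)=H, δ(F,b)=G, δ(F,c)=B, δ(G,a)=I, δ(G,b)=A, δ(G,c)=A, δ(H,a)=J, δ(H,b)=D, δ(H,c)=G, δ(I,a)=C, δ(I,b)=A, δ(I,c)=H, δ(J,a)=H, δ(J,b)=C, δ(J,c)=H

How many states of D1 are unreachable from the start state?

3

No path from G leads to B, E, F; the other 7 states are all reachable.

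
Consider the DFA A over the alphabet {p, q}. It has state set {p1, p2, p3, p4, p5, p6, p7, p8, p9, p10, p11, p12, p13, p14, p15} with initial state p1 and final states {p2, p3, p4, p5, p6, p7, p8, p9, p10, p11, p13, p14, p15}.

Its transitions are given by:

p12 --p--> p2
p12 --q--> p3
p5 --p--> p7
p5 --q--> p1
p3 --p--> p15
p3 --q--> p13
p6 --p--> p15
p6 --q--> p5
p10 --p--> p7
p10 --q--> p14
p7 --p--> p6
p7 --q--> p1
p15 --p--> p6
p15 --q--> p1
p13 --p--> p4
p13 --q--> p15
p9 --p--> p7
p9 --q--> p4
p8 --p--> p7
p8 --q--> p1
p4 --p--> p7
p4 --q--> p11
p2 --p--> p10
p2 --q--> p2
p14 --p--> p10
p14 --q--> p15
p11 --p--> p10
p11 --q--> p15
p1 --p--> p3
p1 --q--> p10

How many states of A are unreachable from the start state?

No path from p1 leads to p2, p8, p9, p12; the other 11 states are all reachable.

4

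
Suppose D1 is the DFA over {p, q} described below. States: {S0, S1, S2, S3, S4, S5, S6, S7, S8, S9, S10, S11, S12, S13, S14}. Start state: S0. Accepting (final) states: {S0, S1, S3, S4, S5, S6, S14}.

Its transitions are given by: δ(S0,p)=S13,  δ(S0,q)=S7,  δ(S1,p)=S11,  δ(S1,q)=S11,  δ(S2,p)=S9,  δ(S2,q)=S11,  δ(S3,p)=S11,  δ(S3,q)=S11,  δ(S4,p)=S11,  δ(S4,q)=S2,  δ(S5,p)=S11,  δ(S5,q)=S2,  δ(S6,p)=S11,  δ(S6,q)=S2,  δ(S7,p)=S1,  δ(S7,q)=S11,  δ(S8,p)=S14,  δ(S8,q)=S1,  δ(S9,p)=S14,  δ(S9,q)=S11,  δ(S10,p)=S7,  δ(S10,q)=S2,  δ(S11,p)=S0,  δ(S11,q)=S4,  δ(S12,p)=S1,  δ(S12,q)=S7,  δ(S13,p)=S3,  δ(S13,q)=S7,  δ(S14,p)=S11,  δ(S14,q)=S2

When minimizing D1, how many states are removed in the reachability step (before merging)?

5

Starting at S0 and following transitions, the reachable set is {S0, S1, S2, S3, S4, S7, S9, S11, S13, S14}. That leaves S5, S6, S8, S10, S12 unreachable — 5 in total.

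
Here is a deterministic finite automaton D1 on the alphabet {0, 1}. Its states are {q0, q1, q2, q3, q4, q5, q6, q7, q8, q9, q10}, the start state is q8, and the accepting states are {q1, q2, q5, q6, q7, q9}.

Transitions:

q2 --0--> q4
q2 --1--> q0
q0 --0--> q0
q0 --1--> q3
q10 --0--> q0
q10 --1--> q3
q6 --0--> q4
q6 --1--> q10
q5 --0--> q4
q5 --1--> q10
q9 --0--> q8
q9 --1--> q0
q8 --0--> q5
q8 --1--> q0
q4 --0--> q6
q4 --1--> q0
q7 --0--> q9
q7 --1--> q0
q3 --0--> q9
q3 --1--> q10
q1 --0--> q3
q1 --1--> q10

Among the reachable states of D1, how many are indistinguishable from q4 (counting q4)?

3

Reachable states from the start: {q0,q3,q4,q5,q6,q8,q9,q10}. Unreachable: {q1,q2,q7} — drop them.
P0 = {q5,q6,q9} | {q0,q3,q4,q8,q10}.
Split {q0,q3,q4,q8,q10} by δ(·,0) → {q3,q4,q8} and {q0,q10}.
The partition is now stable with 3 blocks: {q5,q6,q9} | {q3,q4,q8} | {q0,q10}.
State q4 belongs to the block {q3,q4,q8}, which has 3 states.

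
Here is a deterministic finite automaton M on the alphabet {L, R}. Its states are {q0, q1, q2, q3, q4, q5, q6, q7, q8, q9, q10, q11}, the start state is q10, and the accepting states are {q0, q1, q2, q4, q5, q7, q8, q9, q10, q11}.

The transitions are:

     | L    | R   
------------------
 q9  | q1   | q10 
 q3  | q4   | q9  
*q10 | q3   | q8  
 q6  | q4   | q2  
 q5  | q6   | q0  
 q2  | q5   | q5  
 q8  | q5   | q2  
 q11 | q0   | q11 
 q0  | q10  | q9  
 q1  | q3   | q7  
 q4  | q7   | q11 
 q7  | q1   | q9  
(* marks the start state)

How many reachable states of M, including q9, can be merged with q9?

P0 = {q0,q1,q2,q4,q5,q7,q8,q9,q10,q11} | {q3,q6}.
Refine {q0,q1,q2,q4,q5,q7,q8,q9,q10,q11} on symbol L: members go to different blocks, giving {q0,q2,q4,q7,q8,q9,q11} and {q1,q5,q10}.
Refine {q0,q2,q4,q7,q8,q9,q11} on symbol L: members go to different blocks, giving {q0,q2,q7,q8,q9} and {q4,q11}.
Split {q0,q2,q7,q8,q9} by δ(·,R) → {q0,q7,q8} and {q2,q9}.
No further refinement is possible. Final partition (5 blocks): {q0,q7,q8} | {q3,q6} | {q1,q5,q10} | {q4,q11} | {q2,q9}.
The equivalence class containing q9 is {q2,q9}, of size 2.

2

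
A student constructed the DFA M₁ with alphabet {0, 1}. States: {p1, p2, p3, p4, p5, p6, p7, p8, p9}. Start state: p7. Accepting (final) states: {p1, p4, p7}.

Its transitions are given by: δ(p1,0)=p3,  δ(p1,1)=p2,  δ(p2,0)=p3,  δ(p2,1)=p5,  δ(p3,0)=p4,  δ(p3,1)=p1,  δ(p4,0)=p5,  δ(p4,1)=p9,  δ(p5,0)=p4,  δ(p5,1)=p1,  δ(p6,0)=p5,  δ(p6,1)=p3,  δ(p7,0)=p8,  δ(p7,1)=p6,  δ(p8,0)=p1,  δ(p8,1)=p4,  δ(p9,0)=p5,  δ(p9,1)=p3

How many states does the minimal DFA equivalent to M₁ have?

Initial partition by acceptance: {p1,p4,p7} | {p2,p3,p5,p6,p8,p9}.
Split {p2,p3,p5,p6,p8,p9} by δ(·,0) → {p2,p6,p9} and {p3,p5,p8}.
No further refinement is possible. Final partition (3 blocks): {p1,p4,p7} | {p2,p6,p9} | {p3,p5,p8}.

3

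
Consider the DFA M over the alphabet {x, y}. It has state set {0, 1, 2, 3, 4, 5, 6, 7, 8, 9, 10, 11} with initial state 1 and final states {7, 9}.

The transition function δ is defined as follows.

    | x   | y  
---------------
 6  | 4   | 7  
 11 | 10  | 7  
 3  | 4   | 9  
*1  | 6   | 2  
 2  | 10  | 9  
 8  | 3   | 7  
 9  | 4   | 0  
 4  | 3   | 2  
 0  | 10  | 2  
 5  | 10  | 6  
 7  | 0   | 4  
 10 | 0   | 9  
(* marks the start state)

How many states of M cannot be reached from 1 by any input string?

No path from 1 leads to 5, 8, 11; the other 9 states are all reachable.

3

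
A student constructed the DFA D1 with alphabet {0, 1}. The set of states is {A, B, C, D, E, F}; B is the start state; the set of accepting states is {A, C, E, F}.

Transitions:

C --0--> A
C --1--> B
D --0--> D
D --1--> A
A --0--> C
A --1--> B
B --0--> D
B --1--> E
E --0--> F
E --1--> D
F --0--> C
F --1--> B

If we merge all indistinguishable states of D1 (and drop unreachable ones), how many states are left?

Every state is reachable, so we keep all 6.
Start with accepting vs non-accepting: {A,C,E,F} | {B,D}.
Stable partition: {A,C,E,F} | {B,D} — 2 equivalence classes.

2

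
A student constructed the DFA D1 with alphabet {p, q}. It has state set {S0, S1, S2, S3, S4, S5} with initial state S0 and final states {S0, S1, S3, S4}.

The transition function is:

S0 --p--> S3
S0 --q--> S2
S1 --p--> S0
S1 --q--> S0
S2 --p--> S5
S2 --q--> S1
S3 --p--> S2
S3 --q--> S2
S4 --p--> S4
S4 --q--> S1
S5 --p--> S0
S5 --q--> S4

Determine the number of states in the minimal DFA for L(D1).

Start with accepting vs non-accepting: {S0,S1,S3,S4} | {S2,S5}.
Refine {S0,S1,S3,S4} on symbol p: members go to different blocks, giving {S0,S1,S4} and {S3}.
Split {S0,S1,S4} by δ(·,p) → {S1,S4} and {S0}.
Split {S1,S4} by δ(·,p) → {S1} and {S4}.
Refine {S2,S5} on symbol p: members go to different blocks, giving {S2} and {S5}.
Stable partition: {S1} | {S2} | {S3} | {S0} | {S4} | {S5} — 6 equivalence classes.

6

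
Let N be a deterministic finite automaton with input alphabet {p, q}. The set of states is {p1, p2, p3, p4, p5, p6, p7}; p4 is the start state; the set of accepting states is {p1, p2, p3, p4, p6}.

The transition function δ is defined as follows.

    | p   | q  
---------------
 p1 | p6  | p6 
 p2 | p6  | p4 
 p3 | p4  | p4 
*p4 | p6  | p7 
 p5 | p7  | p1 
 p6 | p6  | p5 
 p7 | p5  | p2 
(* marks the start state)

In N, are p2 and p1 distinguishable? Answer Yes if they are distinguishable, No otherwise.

No

Reachable states from the start: {p1,p2,p4,p5,p6,p7}. Unreachable: {p3} — drop them.
Initial partition by acceptance: {p1,p2,p4,p6} | {p5,p7}.
On input q, block {p1,p2,p4,p6} splits into {p1,p2} and {p4,p6}.
No further refinement is possible. Final partition (3 blocks): {p1,p2} | {p5,p7} | {p4,p6}.
p2 and p1 lie in the same block of the stable partition, so they are equivalent — no string distinguishes them.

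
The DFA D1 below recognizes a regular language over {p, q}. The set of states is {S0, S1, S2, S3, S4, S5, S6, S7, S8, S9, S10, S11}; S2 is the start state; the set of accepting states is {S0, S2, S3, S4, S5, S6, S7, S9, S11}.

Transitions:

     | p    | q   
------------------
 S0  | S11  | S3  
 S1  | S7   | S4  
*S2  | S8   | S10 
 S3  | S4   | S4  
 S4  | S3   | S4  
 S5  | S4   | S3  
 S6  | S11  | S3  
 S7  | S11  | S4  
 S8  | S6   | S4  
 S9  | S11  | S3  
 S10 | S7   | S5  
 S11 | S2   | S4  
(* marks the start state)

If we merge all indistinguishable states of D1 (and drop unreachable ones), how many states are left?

5

States {S0,S1,S9} cannot be reached from the start state, so discard them.
P0 = {S2,S3,S4,S5,S6,S7,S11} | {S8,S10}.
Refine {S2,S3,S4,S5,S6,S7,S11} on symbol p: members go to different blocks, giving {S3,S4,S5,S6,S7,S11} and {S2}.
Split {S3,S4,S5,S6,S7,S11} by δ(·,p) → {S3,S4,S5,S6,S7} and {S11}.
On input p, block {S3,S4,S5,S6,S7} splits into {S3,S4,S5} and {S6,S7}.
The partition is now stable with 5 blocks: {S3,S4,S5} | {S8,S10} | {S2} | {S11} | {S6,S7}.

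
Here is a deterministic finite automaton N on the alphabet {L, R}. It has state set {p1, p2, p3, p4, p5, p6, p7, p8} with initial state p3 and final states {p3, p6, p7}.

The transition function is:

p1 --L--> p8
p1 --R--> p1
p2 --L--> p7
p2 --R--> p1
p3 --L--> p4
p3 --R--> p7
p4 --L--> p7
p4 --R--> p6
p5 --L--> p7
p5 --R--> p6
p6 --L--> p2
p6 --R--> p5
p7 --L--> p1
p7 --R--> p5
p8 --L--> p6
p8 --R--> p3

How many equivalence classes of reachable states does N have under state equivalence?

7

Initial partition by acceptance: {p3,p6,p7} | {p1,p2,p4,p5,p8}.
On input R, block {p3,p6,p7} splits into {p6,p7} and {p3}.
On input L, block {p1,p2,p4,p5,p8} splits into {p2,p4,p5,p8} and {p1}.
Refine {p6,p7} on symbol L: members go to different blocks, giving {p6} and {p7}.
Split {p2,p4,p5,p8} by δ(·,L) → {p2,p4,p5} and {p8}.
On input R, block {p2,p4,p5} splits into {p4,p5} and {p2}.
The partition is now stable with 7 blocks: {p6} | {p4,p5} | {p3} | {p1} | {p7} | {p8} | {p2}.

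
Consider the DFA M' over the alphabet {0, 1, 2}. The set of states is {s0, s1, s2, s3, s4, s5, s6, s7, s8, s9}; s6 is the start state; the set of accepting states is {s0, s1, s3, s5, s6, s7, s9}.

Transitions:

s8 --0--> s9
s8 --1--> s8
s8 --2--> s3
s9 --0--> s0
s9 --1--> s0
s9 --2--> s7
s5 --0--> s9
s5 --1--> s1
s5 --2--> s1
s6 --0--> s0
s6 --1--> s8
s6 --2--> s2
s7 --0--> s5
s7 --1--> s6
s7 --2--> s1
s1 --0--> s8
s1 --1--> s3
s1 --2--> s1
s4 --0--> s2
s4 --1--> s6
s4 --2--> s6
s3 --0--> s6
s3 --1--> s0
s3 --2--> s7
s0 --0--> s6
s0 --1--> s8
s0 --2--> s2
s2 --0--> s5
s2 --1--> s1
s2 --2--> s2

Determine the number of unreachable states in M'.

BFS from s6 reaches {s0, s1, s2, s3, s5, s6, s7, s8, s9}; the 1 state(s) s4 are never visited.

1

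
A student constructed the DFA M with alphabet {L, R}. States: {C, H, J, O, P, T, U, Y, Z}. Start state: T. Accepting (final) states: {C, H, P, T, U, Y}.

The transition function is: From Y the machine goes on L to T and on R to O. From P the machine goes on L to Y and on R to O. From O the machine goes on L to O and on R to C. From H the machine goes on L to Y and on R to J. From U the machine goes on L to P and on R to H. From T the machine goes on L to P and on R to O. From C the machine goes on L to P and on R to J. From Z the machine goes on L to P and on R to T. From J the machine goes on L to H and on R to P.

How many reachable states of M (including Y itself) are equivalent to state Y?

3

Reachable states from the start: {C,H,J,O,P,T,Y}. Unreachable: {U,Z} — drop them.
P0 = {C,H,P,T,Y} | {J,O}.
Refine {J,O} on symbol L: members go to different blocks, giving {J} and {O}.
Split {C,H,P,T,Y} by δ(·,R) → {P,T,Y} and {C,H}.
The partition is now stable with 4 blocks: {P,T,Y} | {J} | {O} | {C,H}.
State Y belongs to the block {P,T,Y}, which has 3 states.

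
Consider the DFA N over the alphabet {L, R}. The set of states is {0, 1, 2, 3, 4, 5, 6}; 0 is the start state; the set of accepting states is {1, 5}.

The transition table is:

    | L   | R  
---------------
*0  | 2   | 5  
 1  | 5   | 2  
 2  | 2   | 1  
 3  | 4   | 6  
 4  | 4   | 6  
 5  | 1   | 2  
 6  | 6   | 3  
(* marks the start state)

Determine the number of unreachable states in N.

No path from 0 leads to 3, 4, 6; the other 4 states are all reachable.

3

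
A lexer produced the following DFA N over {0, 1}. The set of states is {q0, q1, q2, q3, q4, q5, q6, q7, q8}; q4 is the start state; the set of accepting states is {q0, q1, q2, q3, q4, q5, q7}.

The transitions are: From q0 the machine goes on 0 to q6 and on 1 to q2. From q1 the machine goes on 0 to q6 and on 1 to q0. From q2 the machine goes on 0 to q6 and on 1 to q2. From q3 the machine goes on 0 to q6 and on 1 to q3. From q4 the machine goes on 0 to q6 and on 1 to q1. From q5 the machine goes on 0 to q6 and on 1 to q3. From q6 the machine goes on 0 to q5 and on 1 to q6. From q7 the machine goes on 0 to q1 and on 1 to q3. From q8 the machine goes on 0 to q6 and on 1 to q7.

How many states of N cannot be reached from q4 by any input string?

No path from q4 leads to q7, q8; the other 7 states are all reachable.

2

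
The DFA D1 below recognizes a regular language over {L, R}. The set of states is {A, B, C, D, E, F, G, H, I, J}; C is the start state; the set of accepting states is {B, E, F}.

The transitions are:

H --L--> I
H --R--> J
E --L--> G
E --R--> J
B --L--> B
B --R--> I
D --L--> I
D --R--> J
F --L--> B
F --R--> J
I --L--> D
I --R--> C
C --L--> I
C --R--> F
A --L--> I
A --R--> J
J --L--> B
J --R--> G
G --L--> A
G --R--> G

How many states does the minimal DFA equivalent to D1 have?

7

Reachable states from the start: {A,B,C,D,F,G,I,J}. Unreachable: {E,H} — drop them.
Initial partition by acceptance: {B,F} | {A,C,D,G,I,J}.
Refine {A,C,D,G,I,J} on symbol L: members go to different blocks, giving {A,C,D,G,I} and {J}.
Split {B,F} by δ(·,R) → {B} and {F}.
Split {A,C,D,G,I} by δ(·,R) → {A,D} and {G,I} and {C}.
Split {G,I} by δ(·,R) → {G} and {I}.
The partition is now stable with 7 blocks: {B} | {A,D} | {J} | {F} | {G} | {C} | {I}.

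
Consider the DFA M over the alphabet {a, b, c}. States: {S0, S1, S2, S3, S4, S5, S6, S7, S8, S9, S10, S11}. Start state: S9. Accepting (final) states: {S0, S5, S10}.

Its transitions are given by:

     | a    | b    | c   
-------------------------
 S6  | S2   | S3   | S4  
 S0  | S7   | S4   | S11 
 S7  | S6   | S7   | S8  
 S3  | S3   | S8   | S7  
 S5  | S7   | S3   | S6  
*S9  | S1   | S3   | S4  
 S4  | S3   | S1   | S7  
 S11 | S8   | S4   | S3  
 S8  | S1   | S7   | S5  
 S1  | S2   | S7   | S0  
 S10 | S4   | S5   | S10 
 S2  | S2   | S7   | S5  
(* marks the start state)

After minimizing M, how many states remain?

First remove the unreachable states {S10}; 11 states remain.
Start with accepting vs non-accepting: {S0,S5} | {S1,S2,S3,S4,S6,S7,S8,S9,S11}.
Refine {S1,S2,S3,S4,S6,S7,S8,S9,S11} on symbol c: members go to different blocks, giving {S3,S4,S6,S7,S9,S11} and {S1,S2,S8}.
Refine {S3,S4,S6,S7,S9,S11} on symbol a: members go to different blocks, giving {S3,S4,S7} and {S6,S9,S11}.
On input a, block {S3,S4,S7} splits into {S3,S4} and {S7}.
No further refinement is possible. Final partition (5 blocks): {S0,S5} | {S3,S4} | {S1,S2,S8} | {S6,S9,S11} | {S7}.

5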